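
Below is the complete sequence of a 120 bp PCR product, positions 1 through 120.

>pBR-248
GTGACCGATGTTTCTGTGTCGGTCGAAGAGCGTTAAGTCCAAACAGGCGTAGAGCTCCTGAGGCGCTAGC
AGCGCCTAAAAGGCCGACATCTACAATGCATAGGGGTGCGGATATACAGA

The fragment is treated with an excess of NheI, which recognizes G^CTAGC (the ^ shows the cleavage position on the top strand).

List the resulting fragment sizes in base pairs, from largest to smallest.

The NheI site (GCTAGC) starts at position 65.
NheI cuts after the first base of each site, so after position 65.
Linear molecule, 1 cut → 2 fragments:
  1–65 → 65 bp
  66–120 → 55 bp
Sorted largest to smallest: 65, 55 bp.

65, 55 bp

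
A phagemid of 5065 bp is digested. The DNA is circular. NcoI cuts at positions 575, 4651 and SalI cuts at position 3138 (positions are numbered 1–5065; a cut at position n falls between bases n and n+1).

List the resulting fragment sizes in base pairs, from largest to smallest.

2563, 1513, 989 bp

Combined cut positions (sorted): 575, 3138, 4651.
Circular molecule, 3 cuts → 3 fragments:
  3138 − 575 = 2563 bp
  4651 − 3138 = 1513 bp
  wrap: 5065 − 4651 + 575 = 989 bp
Sorted largest to smallest: 2563, 1513, 989 bp.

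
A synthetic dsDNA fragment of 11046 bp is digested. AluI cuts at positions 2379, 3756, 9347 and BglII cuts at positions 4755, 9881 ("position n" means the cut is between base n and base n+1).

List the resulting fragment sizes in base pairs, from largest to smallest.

4592, 2379, 1377, 1165, 999, 534 bp

Combined cut positions (sorted): 2379, 3756, 4755, 9347, 9881.
Linear molecule, 5 cuts → 6 fragments:
  2379 − 0 = 2379 bp
  3756 − 2379 = 1377 bp
  4755 − 3756 = 999 bp
  9347 − 4755 = 4592 bp
  9881 − 9347 = 534 bp
  11046 − 9881 = 1165 bp
Sorted largest to smallest: 4592, 2379, 1377, 1165, 999, 534 bp.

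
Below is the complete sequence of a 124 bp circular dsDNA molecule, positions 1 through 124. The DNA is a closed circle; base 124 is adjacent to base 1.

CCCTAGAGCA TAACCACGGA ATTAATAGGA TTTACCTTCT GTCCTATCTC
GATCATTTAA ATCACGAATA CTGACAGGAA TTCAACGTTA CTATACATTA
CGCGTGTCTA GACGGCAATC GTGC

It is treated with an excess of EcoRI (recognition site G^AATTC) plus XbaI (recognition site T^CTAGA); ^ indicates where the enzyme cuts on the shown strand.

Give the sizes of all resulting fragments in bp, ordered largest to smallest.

The EcoRI site (GAATTC) starts at position 78.
EcoRI cuts after the first base of each site, so after position 78.
The XbaI site (TCTAGA) starts at position 107.
XbaI cuts after the first base of each site, so after position 107.
Combined cut positions: 78, 107.
Circular molecule, 2 cuts → 2 fragments:
  79–107 → 29 bp
  108–124 then 1–78 → 17 + 78 = 95 bp
Sorted largest to smallest: 95, 29 bp.

95, 29 bp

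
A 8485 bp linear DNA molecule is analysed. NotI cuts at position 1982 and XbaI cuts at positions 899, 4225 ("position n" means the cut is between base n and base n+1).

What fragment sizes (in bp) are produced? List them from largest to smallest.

4260, 2243, 1083, 899 bp

Combined cut positions (sorted): 899, 1982, 4225.
Linear molecule, 3 cuts → 4 fragments:
  899 − 0 = 899 bp
  1982 − 899 = 1083 bp
  4225 − 1982 = 2243 bp
  8485 − 4225 = 4260 bp
Sorted largest to smallest: 4260, 2243, 1083, 899 bp.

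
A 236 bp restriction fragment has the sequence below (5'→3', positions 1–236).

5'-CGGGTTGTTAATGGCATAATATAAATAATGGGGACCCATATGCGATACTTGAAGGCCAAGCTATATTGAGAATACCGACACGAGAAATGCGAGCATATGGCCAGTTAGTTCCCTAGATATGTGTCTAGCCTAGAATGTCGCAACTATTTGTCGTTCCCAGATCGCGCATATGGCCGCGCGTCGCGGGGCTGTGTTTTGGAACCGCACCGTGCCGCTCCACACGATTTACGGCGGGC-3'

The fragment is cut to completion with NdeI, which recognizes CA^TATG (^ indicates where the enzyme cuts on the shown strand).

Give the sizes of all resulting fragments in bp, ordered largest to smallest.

73, 68, 57, 38 bp

NdeI sites (CATATG) start at positions 37, 94, 167.
NdeI cuts after base 2 of each site, so after positions 38, 95, 168.
Linear molecule, 3 cuts → 4 fragments:
  1–38 → 38 bp
  39–95 → 57 bp
  96–168 → 73 bp
  169–236 → 68 bp
Sorted largest to smallest: 73, 68, 57, 38 bp.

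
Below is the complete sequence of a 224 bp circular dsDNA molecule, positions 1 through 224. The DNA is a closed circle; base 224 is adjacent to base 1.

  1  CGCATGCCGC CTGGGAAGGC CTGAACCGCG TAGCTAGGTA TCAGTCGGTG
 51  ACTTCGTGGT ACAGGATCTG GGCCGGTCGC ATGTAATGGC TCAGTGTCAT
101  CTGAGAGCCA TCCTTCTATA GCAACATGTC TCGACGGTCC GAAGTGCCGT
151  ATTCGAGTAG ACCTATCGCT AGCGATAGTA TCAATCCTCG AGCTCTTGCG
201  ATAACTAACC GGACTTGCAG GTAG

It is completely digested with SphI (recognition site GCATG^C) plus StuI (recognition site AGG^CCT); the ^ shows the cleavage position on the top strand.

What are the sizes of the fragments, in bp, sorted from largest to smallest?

The SphI site (GCATGC) starts at position 2.
SphI cuts after base 5 of each site (before the last base), so after position 6.
The StuI site (AGGCCT) starts at position 17.
StuI cuts after base 3 of each site, so after position 19.
Combined cut positions: 6, 19.
Circular molecule, 2 cuts → 2 fragments:
  7–19 → 13 bp
  20–224 then 1–6 → 205 + 6 = 211 bp
Sorted largest to smallest: 211, 13 bp.

211, 13 bp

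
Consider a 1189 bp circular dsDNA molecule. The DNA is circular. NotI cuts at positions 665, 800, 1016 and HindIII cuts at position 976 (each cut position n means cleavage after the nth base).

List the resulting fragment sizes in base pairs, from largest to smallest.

Combined cut positions (sorted): 665, 800, 976, 1016.
Circular molecule, 4 cuts → 4 fragments:
  800 − 665 = 135 bp
  976 − 800 = 176 bp
  1016 − 976 = 40 bp
  wrap: 1189 − 1016 + 665 = 838 bp
Sorted largest to smallest: 838, 176, 135, 40 bp.

838, 176, 135, 40 bp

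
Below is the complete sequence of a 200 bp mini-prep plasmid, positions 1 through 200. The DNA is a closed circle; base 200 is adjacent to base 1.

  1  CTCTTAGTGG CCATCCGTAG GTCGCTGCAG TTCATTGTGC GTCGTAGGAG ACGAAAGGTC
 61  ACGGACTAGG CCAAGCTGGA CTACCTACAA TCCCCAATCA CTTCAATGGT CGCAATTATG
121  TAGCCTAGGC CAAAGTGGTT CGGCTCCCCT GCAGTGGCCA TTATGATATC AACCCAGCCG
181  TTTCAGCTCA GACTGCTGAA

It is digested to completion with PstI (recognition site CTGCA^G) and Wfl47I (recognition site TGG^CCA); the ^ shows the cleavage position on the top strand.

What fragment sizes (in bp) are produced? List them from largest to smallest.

PstI sites (CTGCAG) start at positions 25, 149.
PstI cuts after base 5 of each site (before the last base), so after positions 29, 153.
Wfl47I sites (TGGCCA) start at positions 8, 155.
Wfl47I cuts after base 3 of each site, so after positions 10, 157.
Combined cut positions: 10, 29, 153, 157.
Circular molecule, 4 cuts → 4 fragments:
  11–29 → 19 bp
  30–153 → 124 bp
  154–157 → 4 bp
  158–200 then 1–10 → 43 + 10 = 53 bp
Sorted largest to smallest: 124, 53, 19, 4 bp.

124, 53, 19, 4 bp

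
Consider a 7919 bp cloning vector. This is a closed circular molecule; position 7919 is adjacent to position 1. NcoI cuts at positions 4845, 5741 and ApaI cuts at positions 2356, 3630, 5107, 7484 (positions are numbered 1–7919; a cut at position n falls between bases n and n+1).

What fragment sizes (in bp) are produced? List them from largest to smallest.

Combined cut positions (sorted): 2356, 3630, 4845, 5107, 5741, 7484.
Circular molecule, 6 cuts → 6 fragments:
  3630 − 2356 = 1274 bp
  4845 − 3630 = 1215 bp
  5107 − 4845 = 262 bp
  5741 − 5107 = 634 bp
  7484 − 5741 = 1743 bp
  wrap: 7919 − 7484 + 2356 = 2791 bp
Sorted largest to smallest: 2791, 1743, 1274, 1215, 634, 262 bp.

2791, 1743, 1274, 1215, 634, 262 bp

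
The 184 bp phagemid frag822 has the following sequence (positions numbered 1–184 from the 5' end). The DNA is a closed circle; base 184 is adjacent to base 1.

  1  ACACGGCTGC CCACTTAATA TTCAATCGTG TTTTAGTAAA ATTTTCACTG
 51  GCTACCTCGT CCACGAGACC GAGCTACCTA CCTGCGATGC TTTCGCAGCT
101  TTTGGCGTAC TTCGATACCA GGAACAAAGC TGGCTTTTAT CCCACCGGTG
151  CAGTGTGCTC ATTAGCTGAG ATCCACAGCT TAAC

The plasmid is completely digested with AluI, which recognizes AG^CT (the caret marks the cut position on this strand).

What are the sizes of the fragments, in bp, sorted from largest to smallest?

AluI sites (AGCT) start at positions 72, 97, 128, 164, 177.
AluI cuts after base 2 of each site, so after positions 73, 98, 129, 165, 178.
Circular molecule, 5 cuts → 5 fragments:
  74–98 → 25 bp
  99–129 → 31 bp
  130–165 → 36 bp
  166–178 → 13 bp
  179–184 then 1–73 → 6 + 73 = 79 bp
Sorted largest to smallest: 79, 36, 31, 25, 13 bp.

79, 36, 31, 25, 13 bp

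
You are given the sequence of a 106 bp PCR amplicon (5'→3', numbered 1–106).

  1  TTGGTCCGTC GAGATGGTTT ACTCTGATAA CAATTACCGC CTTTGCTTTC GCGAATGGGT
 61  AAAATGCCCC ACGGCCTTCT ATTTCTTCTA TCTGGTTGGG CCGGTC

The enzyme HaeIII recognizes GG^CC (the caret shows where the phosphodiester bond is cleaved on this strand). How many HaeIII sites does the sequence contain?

2

GGCC occurs starting at positions 73, 99.
HaeIII cuts at 2 sites.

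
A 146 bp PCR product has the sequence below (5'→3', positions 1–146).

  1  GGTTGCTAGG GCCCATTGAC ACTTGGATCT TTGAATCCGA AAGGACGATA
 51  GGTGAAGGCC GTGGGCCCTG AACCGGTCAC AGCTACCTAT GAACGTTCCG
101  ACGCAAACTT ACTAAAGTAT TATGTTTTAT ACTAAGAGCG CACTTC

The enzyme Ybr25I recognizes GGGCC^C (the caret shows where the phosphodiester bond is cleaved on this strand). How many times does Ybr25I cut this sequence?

GGGCCC occurs starting at positions 9, 63.
Ybr25I cuts at 2 sites.

2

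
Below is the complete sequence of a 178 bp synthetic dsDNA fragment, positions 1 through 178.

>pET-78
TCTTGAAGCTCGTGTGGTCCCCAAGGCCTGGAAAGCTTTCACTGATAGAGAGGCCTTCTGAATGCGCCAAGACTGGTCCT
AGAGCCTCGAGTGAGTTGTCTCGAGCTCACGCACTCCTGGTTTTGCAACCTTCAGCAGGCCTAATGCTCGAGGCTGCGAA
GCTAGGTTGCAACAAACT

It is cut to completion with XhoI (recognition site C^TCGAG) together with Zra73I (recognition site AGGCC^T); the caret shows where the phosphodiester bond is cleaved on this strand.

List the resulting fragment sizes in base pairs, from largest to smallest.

41, 31, 31, 28, 27, 14, 6 bp

XhoI sites (CTCGAG) start at positions 86, 100, 147.
XhoI cuts after the first base of each site, so after positions 86, 100, 147.
Zra73I sites (AGGCCT) start at positions 24, 51, 137.
Zra73I cuts after base 5 of each site (before the last base), so after positions 28, 55, 141.
Combined cut positions: 28, 55, 86, 100, 141, 147.
Linear molecule, 6 cuts → 7 fragments:
  1–28 → 28 bp
  29–55 → 27 bp
  56–86 → 31 bp
  87–100 → 14 bp
  101–141 → 41 bp
  142–147 → 6 bp
  148–178 → 31 bp
Sorted largest to smallest: 41, 31, 31, 28, 27, 14, 6 bp.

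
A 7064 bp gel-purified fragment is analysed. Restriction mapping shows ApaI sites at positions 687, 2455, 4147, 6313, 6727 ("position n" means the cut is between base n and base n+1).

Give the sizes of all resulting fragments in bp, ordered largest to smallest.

Linear molecule, 5 cuts → 6 fragments:
  687 − 0 = 687 bp
  2455 − 687 = 1768 bp
  4147 − 2455 = 1692 bp
  6313 − 4147 = 2166 bp
  6727 − 6313 = 414 bp
  7064 − 6727 = 337 bp
Sorted largest to smallest: 2166, 1768, 1692, 687, 414, 337 bp.

2166, 1768, 1692, 687, 414, 337 bp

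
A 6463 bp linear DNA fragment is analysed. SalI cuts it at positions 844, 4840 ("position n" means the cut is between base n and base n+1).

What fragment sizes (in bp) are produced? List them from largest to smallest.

Linear molecule, 2 cuts → 3 fragments:
  844 − 0 = 844 bp
  4840 − 844 = 3996 bp
  6463 − 4840 = 1623 bp
Sorted largest to smallest: 3996, 1623, 844 bp.

3996, 1623, 844 bp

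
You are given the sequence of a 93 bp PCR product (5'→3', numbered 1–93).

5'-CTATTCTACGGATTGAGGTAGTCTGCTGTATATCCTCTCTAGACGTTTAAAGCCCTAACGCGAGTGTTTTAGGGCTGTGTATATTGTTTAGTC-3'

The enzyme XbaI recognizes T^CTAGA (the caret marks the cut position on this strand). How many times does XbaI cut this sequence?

1

TCTAGA occurs starting at position 38.
XbaI cuts at 1 site.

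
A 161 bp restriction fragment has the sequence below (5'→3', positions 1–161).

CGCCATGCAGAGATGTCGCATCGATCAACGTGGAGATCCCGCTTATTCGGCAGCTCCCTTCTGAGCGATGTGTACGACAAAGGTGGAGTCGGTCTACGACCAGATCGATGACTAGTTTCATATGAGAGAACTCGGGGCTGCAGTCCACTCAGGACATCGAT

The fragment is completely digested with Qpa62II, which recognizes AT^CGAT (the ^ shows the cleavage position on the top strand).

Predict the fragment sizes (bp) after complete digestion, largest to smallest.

84, 52, 21, 4 bp

Qpa62II sites (ATCGAT) start at positions 20, 104, 156.
Qpa62II cuts after base 2 of each site, so after positions 21, 105, 157.
Linear molecule, 3 cuts → 4 fragments:
  1–21 → 21 bp
  22–105 → 84 bp
  106–157 → 52 bp
  158–161 → 4 bp
Sorted largest to smallest: 84, 52, 21, 4 bp.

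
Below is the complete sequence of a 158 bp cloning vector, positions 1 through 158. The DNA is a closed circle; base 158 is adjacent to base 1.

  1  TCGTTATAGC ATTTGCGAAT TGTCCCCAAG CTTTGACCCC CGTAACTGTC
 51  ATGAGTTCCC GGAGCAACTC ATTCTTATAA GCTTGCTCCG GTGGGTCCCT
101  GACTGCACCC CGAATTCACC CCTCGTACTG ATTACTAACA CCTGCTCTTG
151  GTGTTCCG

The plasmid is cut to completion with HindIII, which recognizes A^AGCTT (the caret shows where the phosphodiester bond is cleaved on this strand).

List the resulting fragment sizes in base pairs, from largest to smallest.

HindIII sites (AAGCTT) start at positions 28, 79.
HindIII cuts after the first base of each site, so after positions 28, 79.
Circular molecule, 2 cuts → 2 fragments:
  29–79 → 51 bp
  80–158 then 1–28 → 79 + 28 = 107 bp
Sorted largest to smallest: 107, 51 bp.

107, 51 bp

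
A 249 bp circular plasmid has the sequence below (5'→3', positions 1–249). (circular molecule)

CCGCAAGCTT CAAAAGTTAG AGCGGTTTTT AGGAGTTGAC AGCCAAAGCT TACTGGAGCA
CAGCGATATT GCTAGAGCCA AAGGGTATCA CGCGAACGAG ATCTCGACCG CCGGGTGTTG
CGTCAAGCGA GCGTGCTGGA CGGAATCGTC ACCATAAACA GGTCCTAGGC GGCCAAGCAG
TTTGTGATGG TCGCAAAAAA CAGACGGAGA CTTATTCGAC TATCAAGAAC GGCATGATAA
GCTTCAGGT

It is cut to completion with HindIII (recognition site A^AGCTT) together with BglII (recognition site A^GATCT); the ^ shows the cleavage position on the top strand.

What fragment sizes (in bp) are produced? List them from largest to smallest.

HindIII sites (AAGCTT) start at positions 5, 46, 239.
HindIII cuts after the first base of each site, so after positions 5, 46, 239.
The BglII site (AGATCT) starts at position 99.
BglII cuts after the first base of each site, so after position 99.
Combined cut positions: 5, 46, 99, 239.
Circular molecule, 4 cuts → 4 fragments:
  6–46 → 41 bp
  47–99 → 53 bp
  100–239 → 140 bp
  240–249 then 1–5 → 10 + 5 = 15 bp
Sorted largest to smallest: 140, 53, 41, 15 bp.

140, 53, 41, 15 bp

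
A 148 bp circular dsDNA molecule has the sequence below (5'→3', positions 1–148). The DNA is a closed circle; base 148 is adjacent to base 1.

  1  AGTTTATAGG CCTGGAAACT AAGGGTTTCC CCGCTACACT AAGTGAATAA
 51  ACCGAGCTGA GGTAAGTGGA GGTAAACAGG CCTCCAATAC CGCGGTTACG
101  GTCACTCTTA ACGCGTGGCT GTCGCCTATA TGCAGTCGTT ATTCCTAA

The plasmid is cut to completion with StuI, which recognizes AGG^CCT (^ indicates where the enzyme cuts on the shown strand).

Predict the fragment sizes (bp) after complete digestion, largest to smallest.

78, 70 bp

StuI sites (AGGCCT) start at positions 8, 78.
StuI cuts after base 3 of each site, so after positions 10, 80.
Circular molecule, 2 cuts → 2 fragments:
  11–80 → 70 bp
  81–148 then 1–10 → 68 + 10 = 78 bp
Sorted largest to smallest: 78, 70 bp.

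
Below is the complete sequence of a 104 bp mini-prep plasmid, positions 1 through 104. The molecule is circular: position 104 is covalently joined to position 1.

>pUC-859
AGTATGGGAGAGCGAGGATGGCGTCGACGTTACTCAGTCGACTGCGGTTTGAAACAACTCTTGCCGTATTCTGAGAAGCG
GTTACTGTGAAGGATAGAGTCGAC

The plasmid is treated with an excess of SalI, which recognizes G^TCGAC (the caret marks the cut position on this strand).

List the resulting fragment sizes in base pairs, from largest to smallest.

SalI sites (GTCGAC) start at positions 23, 37, 99.
SalI cuts after the first base of each site, so after positions 23, 37, 99.
Circular molecule, 3 cuts → 3 fragments:
  24–37 → 14 bp
  38–99 → 62 bp
  100–104 then 1–23 → 5 + 23 = 28 bp
Sorted largest to smallest: 62, 28, 14 bp.

62, 28, 14 bp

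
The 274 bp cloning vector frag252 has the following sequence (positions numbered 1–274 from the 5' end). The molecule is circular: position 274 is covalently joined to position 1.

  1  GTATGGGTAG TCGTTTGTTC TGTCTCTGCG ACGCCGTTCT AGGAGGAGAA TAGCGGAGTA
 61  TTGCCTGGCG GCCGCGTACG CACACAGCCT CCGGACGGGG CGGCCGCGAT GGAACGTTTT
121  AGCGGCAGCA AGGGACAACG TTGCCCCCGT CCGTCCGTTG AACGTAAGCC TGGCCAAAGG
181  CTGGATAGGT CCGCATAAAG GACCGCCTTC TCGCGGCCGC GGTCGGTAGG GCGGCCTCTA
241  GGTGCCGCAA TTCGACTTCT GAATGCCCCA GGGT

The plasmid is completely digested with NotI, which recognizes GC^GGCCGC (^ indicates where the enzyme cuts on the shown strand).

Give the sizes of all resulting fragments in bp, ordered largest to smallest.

129, 113, 32 bp

NotI sites (GCGGCCGC) start at positions 68, 100, 213.
NotI cuts after base 2 of each site, so after positions 69, 101, 214.
Circular molecule, 3 cuts → 3 fragments:
  70–101 → 32 bp
  102–214 → 113 bp
  215–274 then 1–69 → 60 + 69 = 129 bp
Sorted largest to smallest: 129, 113, 32 bp.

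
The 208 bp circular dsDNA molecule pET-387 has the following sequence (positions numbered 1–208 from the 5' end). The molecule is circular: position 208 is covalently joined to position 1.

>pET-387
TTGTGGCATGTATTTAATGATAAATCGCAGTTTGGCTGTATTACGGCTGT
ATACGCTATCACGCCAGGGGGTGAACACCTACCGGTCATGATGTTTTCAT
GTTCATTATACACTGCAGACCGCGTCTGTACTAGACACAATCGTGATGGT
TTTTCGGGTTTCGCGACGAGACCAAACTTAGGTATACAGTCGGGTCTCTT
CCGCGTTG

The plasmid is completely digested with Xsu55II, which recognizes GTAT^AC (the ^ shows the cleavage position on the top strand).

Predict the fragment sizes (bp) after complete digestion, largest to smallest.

Xsu55II sites (GTATAC) start at positions 49, 182.
Xsu55II cuts after base 4 of each site, so after positions 52, 185.
Circular molecule, 2 cuts → 2 fragments:
  53–185 → 133 bp
  186–208 then 1–52 → 23 + 52 = 75 bp
Sorted largest to smallest: 133, 75 bp.

133, 75 bp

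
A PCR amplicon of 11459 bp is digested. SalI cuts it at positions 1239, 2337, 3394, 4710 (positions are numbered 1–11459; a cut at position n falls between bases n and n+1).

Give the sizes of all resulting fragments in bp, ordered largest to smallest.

6749, 1316, 1239, 1098, 1057 bp

Linear molecule, 4 cuts → 5 fragments:
  1239 − 0 = 1239 bp
  2337 − 1239 = 1098 bp
  3394 − 2337 = 1057 bp
  4710 − 3394 = 1316 bp
  11459 − 4710 = 6749 bp
Sorted largest to smallest: 6749, 1316, 1239, 1098, 1057 bp.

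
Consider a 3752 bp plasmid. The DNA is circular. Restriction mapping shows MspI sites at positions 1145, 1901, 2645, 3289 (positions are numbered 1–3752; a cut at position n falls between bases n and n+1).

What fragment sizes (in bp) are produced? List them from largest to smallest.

Circular molecule, 4 cuts → 4 fragments:
  1901 − 1145 = 756 bp
  2645 − 1901 = 744 bp
  3289 − 2645 = 644 bp
  wrap: 3752 − 3289 + 1145 = 1608 bp
Sorted largest to smallest: 1608, 756, 744, 644 bp.

1608, 756, 744, 644 bp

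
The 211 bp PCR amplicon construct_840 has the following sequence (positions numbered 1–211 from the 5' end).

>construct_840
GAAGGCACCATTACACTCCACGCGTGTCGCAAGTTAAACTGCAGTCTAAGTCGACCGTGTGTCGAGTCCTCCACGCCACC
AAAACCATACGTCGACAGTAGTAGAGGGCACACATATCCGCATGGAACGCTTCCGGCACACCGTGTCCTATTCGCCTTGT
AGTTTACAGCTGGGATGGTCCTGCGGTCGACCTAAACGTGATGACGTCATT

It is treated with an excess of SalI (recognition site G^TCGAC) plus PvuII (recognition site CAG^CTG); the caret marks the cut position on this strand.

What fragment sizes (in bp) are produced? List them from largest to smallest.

SalI sites (GTCGAC) start at positions 50, 91, 186.
SalI cuts after the first base of each site, so after positions 50, 91, 186.
The PvuII site (CAGCTG) starts at position 167.
PvuII cuts after base 3 of each site, so after position 169.
Combined cut positions: 50, 91, 169, 186.
Linear molecule, 4 cuts → 5 fragments:
  1–50 → 50 bp
  51–91 → 41 bp
  92–169 → 78 bp
  170–186 → 17 bp
  187–211 → 25 bp
Sorted largest to smallest: 78, 50, 41, 25, 17 bp.

78, 50, 41, 25, 17 bp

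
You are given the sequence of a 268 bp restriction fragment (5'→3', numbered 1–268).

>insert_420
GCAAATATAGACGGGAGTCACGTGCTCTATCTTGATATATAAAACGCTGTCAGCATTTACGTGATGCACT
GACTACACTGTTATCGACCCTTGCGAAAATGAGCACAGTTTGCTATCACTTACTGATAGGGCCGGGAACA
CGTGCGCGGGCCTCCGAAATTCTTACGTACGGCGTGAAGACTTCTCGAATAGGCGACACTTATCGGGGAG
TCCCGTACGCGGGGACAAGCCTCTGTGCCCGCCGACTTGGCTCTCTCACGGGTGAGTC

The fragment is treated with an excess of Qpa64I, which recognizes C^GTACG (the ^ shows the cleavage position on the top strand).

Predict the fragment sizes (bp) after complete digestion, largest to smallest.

Qpa64I sites (CGTACG) start at positions 166, 214.
Qpa64I cuts after the first base of each site, so after positions 166, 214.
Linear molecule, 2 cuts → 3 fragments:
  1–166 → 166 bp
  167–214 → 48 bp
  215–268 → 54 bp
Sorted largest to smallest: 166, 54, 48 bp.

166, 54, 48 bp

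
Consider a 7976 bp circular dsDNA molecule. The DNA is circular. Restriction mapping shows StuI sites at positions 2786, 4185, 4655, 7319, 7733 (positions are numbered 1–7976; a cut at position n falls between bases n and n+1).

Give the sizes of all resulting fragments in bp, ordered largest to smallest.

3029, 2664, 1399, 470, 414 bp

Circular molecule, 5 cuts → 5 fragments:
  4185 − 2786 = 1399 bp
  4655 − 4185 = 470 bp
  7319 − 4655 = 2664 bp
  7733 − 7319 = 414 bp
  wrap: 7976 − 7733 + 2786 = 3029 bp
Sorted largest to smallest: 3029, 2664, 1399, 470, 414 bp.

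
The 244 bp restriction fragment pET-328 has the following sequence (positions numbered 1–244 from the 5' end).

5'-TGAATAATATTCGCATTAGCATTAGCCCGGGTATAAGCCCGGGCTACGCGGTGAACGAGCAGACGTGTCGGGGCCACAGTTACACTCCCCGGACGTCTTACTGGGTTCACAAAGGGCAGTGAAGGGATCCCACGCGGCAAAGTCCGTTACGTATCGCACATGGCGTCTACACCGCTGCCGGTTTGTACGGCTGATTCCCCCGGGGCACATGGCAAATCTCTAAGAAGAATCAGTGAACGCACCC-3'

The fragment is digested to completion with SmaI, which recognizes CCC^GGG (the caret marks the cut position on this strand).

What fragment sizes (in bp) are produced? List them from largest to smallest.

161, 43, 28, 12 bp

SmaI sites (CCCGGG) start at positions 26, 38, 199.
SmaI cuts after base 3 of each site, so after positions 28, 40, 201.
Linear molecule, 3 cuts → 4 fragments:
  1–28 → 28 bp
  29–40 → 12 bp
  41–201 → 161 bp
  202–244 → 43 bp
Sorted largest to smallest: 161, 43, 28, 12 bp.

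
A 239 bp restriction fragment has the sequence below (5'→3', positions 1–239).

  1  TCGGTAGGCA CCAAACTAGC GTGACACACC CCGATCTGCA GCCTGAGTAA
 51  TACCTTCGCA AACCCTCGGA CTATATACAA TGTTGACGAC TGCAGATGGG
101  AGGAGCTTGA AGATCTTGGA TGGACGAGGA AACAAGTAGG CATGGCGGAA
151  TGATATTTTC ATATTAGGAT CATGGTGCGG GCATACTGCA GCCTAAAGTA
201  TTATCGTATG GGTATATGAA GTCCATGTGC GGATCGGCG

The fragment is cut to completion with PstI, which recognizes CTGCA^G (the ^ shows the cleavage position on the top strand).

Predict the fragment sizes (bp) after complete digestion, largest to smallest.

PstI sites (CTGCAG) start at positions 36, 90, 186.
PstI cuts after base 5 of each site (before the last base), so after positions 40, 94, 190.
Linear molecule, 3 cuts → 4 fragments:
  1–40 → 40 bp
  41–94 → 54 bp
  95–190 → 96 bp
  191–239 → 49 bp
Sorted largest to smallest: 96, 54, 49, 40 bp.

96, 54, 49, 40 bp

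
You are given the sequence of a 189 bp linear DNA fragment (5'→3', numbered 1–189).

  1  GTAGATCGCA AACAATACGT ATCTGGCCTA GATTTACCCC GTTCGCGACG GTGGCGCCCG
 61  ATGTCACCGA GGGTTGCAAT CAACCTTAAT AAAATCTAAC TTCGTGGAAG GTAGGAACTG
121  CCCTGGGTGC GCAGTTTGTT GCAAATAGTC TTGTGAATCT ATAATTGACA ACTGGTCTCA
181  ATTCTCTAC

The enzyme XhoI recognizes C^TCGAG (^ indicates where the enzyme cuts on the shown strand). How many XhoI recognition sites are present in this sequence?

0

No occurrence of CTCGAG is present in the sequence.
XhoI does not cut: 0 sites.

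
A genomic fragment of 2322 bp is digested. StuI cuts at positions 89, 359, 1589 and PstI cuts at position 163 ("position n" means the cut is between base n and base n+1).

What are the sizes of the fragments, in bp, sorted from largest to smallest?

1230, 733, 196, 89, 74 bp

Combined cut positions (sorted): 89, 163, 359, 1589.
Linear molecule, 4 cuts → 5 fragments:
  89 − 0 = 89 bp
  163 − 89 = 74 bp
  359 − 163 = 196 bp
  1589 − 359 = 1230 bp
  2322 − 1589 = 733 bp
Sorted largest to smallest: 1230, 733, 196, 89, 74 bp.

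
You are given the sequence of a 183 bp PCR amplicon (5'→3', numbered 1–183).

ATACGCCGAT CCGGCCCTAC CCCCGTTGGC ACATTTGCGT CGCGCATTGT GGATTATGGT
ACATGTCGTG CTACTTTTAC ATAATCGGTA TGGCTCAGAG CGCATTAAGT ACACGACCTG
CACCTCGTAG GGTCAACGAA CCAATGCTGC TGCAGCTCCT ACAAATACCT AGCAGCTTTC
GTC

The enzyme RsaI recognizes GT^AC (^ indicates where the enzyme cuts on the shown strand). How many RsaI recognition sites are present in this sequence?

2

GTAC occurs starting at positions 59, 109.
RsaI cuts at 2 sites.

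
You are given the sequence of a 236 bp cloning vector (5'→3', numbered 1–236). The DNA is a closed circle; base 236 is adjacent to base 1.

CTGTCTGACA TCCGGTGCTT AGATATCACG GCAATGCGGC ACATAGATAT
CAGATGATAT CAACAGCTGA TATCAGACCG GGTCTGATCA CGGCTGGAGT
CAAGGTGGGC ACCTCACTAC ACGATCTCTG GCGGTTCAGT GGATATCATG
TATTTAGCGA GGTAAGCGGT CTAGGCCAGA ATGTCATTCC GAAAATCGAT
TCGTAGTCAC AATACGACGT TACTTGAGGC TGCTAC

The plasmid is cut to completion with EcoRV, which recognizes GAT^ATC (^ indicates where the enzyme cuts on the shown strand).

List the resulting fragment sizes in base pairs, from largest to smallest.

EcoRV sites (GATATC) start at positions 22, 46, 56, 69, 142.
EcoRV cuts after base 3 of each site, so after positions 24, 48, 58, 71, 144.
Circular molecule, 5 cuts → 5 fragments:
  25–48 → 24 bp
  49–58 → 10 bp
  59–71 → 13 bp
  72–144 → 73 bp
  145–236 then 1–24 → 92 + 24 = 116 bp
Sorted largest to smallest: 116, 73, 24, 13, 10 bp.

116, 73, 24, 13, 10 bp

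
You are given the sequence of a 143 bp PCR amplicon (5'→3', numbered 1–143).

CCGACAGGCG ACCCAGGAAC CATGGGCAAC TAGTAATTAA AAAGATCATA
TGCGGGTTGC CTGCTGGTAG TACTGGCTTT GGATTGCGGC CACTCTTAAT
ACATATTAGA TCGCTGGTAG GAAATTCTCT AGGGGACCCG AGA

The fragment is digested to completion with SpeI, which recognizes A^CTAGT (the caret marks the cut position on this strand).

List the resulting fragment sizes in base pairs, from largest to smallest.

114, 29 bp

The SpeI site (ACTAGT) starts at position 29.
SpeI cuts after the first base of each site, so after position 29.
Linear molecule, 1 cut → 2 fragments:
  1–29 → 29 bp
  30–143 → 114 bp
Sorted largest to smallest: 114, 29 bp.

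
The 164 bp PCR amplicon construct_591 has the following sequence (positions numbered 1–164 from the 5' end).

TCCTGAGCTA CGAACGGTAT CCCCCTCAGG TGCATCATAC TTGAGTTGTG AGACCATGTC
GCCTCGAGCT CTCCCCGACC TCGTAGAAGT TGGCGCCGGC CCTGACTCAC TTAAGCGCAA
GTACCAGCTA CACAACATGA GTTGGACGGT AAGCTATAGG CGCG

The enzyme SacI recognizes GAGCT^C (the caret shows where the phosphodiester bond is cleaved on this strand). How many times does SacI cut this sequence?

1

GAGCTC occurs starting at position 66.
SacI cuts at 1 site.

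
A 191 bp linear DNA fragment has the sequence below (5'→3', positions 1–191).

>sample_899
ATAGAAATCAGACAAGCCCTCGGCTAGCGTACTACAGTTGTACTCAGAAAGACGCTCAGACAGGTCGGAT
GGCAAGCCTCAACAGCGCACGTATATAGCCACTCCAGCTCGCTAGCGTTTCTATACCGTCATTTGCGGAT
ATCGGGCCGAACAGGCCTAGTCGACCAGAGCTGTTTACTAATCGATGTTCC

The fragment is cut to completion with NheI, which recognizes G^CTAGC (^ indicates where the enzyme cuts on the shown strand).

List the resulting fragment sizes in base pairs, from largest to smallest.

88, 80, 23 bp

NheI sites (GCTAGC) start at positions 23, 111.
NheI cuts after the first base of each site, so after positions 23, 111.
Linear molecule, 2 cuts → 3 fragments:
  1–23 → 23 bp
  24–111 → 88 bp
  112–191 → 80 bp
Sorted largest to smallest: 88, 80, 23 bp.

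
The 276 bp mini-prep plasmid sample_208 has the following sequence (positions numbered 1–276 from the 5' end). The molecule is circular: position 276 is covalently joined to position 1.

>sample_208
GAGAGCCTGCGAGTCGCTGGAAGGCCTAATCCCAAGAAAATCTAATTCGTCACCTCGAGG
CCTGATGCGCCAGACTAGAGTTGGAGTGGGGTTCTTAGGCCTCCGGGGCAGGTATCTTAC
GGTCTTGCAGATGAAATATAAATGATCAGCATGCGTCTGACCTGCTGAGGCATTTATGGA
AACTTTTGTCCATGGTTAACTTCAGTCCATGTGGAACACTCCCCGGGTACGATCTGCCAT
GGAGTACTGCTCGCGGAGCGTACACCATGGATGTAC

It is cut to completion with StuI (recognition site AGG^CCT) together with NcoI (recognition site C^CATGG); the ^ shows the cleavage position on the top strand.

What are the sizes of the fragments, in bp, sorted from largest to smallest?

StuI sites (AGGCCT) start at positions 22, 58, 97.
StuI cuts after base 3 of each site, so after positions 24, 60, 99.
NcoI sites (CCATGG) start at positions 190, 237, 265.
NcoI cuts after the first base of each site, so after positions 190, 237, 265.
Combined cut positions: 24, 60, 99, 190, 237, 265.
Circular molecule, 6 cuts → 6 fragments:
  25–60 → 36 bp
  61–99 → 39 bp
  100–190 → 91 bp
  191–237 → 47 bp
  238–265 → 28 bp
  266–276 then 1–24 → 11 + 24 = 35 bp
Sorted largest to smallest: 91, 47, 39, 36, 35, 28 bp.

91, 47, 39, 36, 35, 28 bp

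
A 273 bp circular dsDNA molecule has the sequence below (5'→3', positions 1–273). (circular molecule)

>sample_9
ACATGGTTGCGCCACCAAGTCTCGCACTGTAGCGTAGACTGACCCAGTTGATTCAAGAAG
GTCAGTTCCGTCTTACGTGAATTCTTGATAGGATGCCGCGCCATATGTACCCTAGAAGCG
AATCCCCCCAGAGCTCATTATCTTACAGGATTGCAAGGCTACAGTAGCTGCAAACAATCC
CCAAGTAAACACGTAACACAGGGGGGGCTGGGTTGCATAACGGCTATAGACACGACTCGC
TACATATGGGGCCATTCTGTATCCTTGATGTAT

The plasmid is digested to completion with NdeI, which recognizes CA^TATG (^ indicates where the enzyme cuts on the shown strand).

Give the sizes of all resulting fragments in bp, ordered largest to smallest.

141, 132 bp

NdeI sites (CATATG) start at positions 102, 243.
NdeI cuts after base 2 of each site, so after positions 103, 244.
Circular molecule, 2 cuts → 2 fragments:
  104–244 → 141 bp
  245–273 then 1–103 → 29 + 103 = 132 bp
Sorted largest to smallest: 141, 132 bp.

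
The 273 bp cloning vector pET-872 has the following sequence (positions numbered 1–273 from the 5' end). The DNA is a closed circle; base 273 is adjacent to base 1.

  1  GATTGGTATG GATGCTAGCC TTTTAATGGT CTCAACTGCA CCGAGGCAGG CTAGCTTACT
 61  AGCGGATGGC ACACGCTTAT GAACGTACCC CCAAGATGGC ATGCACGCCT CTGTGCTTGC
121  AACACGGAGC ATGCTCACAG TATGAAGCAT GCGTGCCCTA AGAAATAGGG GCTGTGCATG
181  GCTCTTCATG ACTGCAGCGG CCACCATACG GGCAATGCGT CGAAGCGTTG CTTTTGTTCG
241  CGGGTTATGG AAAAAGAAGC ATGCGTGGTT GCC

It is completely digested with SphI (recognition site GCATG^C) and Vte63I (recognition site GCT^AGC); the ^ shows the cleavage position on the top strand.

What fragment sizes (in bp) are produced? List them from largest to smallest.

SphI sites (GCATGC) start at positions 99, 129, 147, 259.
SphI cuts after base 5 of each site (before the last base), so after positions 103, 133, 151, 263.
Vte63I sites (GCTAGC) start at positions 14, 50.
Vte63I cuts after base 3 of each site, so after positions 16, 52.
Combined cut positions: 16, 52, 103, 133, 151, 263.
Circular molecule, 6 cuts → 6 fragments:
  17–52 → 36 bp
  53–103 → 51 bp
  104–133 → 30 bp
  134–151 → 18 bp
  152–263 → 112 bp
  264–273 then 1–16 → 10 + 16 = 26 bp
Sorted largest to smallest: 112, 51, 36, 30, 26, 18 bp.

112, 51, 36, 30, 26, 18 bp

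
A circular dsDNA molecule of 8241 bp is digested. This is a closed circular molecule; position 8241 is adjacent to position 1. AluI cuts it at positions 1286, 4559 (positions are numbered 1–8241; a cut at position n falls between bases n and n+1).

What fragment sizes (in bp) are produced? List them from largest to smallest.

Circular molecule, 2 cuts → 2 fragments:
  4559 − 1286 = 3273 bp
  wrap: 8241 − 4559 + 1286 = 4968 bp
Sorted largest to smallest: 4968, 3273 bp.

4968, 3273 bp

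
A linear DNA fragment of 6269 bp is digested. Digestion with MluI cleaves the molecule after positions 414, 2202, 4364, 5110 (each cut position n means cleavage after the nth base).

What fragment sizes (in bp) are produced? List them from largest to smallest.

Linear molecule, 4 cuts → 5 fragments:
  414 − 0 = 414 bp
  2202 − 414 = 1788 bp
  4364 − 2202 = 2162 bp
  5110 − 4364 = 746 bp
  6269 − 5110 = 1159 bp
Sorted largest to smallest: 2162, 1788, 1159, 746, 414 bp.

2162, 1788, 1159, 746, 414 bp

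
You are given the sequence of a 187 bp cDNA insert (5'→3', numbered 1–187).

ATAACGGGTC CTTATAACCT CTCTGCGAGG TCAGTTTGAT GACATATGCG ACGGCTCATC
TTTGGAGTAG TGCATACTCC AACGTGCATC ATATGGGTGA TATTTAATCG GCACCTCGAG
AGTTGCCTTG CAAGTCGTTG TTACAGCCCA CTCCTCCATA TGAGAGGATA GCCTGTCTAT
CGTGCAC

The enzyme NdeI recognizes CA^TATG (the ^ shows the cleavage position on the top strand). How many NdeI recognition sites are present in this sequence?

3

CATATG occurs starting at positions 43, 90, 157.
NdeI cuts at 3 sites.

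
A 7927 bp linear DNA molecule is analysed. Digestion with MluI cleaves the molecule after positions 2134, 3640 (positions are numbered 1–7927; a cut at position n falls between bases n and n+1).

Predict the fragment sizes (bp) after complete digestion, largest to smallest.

4287, 2134, 1506 bp

Linear molecule, 2 cuts → 3 fragments:
  2134 − 0 = 2134 bp
  3640 − 2134 = 1506 bp
  7927 − 3640 = 4287 bp
Sorted largest to smallest: 4287, 2134, 1506 bp.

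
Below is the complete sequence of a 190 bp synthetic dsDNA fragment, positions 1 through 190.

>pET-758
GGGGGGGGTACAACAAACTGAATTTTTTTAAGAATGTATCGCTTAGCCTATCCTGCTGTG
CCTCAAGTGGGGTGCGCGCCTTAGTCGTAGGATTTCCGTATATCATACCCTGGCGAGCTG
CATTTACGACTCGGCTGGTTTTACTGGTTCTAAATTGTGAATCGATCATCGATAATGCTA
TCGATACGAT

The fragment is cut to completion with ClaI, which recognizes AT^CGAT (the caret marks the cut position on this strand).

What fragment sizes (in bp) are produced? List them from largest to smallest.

ClaI sites (ATCGAT) start at positions 161, 168, 180.
ClaI cuts after base 2 of each site, so after positions 162, 169, 181.
Linear molecule, 3 cuts → 4 fragments:
  1–162 → 162 bp
  163–169 → 7 bp
  170–181 → 12 bp
  182–190 → 9 bp
Sorted largest to smallest: 162, 12, 9, 7 bp.

162, 12, 9, 7 bp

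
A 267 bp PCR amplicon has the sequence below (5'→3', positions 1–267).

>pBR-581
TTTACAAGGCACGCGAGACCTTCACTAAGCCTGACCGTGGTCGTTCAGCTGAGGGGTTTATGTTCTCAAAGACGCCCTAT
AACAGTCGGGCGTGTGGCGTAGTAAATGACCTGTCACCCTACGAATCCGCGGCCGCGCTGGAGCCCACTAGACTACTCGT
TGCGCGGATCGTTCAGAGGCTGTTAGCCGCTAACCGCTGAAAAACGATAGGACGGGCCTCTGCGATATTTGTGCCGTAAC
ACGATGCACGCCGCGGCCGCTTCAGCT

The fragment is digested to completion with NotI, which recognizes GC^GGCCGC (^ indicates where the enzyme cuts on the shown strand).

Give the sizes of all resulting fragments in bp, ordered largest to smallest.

130, 124, 13 bp

NotI sites (GCGGCCGC) start at positions 129, 253.
NotI cuts after base 2 of each site, so after positions 130, 254.
Linear molecule, 2 cuts → 3 fragments:
  1–130 → 130 bp
  131–254 → 124 bp
  255–267 → 13 bp
Sorted largest to smallest: 130, 124, 13 bp.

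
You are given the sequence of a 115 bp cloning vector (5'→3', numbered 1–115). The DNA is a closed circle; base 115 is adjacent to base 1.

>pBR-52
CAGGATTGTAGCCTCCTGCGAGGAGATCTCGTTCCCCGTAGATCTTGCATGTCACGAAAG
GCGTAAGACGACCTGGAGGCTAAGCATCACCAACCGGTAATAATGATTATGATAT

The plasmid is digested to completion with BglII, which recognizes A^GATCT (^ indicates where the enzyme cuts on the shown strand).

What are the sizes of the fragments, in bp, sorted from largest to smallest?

99, 16 bp

BglII sites (AGATCT) start at positions 24, 40.
BglII cuts after the first base of each site, so after positions 24, 40.
Circular molecule, 2 cuts → 2 fragments:
  25–40 → 16 bp
  41–115 then 1–24 → 75 + 24 = 99 bp
Sorted largest to smallest: 99, 16 bp.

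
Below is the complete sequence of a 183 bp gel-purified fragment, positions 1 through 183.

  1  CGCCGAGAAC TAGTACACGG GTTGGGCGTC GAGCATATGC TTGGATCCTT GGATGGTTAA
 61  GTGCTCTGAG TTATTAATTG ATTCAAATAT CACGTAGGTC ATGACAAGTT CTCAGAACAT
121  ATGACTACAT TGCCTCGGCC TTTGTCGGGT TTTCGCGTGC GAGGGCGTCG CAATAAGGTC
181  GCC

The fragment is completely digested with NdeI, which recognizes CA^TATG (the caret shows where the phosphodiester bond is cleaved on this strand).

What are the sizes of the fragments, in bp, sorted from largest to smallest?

84, 64, 35 bp

NdeI sites (CATATG) start at positions 34, 118.
NdeI cuts after base 2 of each site, so after positions 35, 119.
Linear molecule, 2 cuts → 3 fragments:
  1–35 → 35 bp
  36–119 → 84 bp
  120–183 → 64 bp
Sorted largest to smallest: 84, 64, 35 bp.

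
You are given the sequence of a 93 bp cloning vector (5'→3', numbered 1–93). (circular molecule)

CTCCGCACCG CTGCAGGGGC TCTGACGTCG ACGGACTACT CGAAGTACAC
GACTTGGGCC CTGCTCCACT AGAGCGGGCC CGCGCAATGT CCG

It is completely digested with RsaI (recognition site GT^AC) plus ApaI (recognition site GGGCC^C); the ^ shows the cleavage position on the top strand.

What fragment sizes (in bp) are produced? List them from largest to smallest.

The RsaI site (GTAC) starts at position 45.
RsaI cuts after base 2 of each site, so after position 46.
ApaI sites (GGGCCC) start at positions 56, 76.
ApaI cuts after base 5 of each site (before the last base), so after positions 60, 80.
Combined cut positions: 46, 60, 80.
Circular molecule, 3 cuts → 3 fragments:
  47–60 → 14 bp
  61–80 → 20 bp
  81–93 then 1–46 → 13 + 46 = 59 bp
Sorted largest to smallest: 59, 20, 14 bp.

59, 20, 14 bp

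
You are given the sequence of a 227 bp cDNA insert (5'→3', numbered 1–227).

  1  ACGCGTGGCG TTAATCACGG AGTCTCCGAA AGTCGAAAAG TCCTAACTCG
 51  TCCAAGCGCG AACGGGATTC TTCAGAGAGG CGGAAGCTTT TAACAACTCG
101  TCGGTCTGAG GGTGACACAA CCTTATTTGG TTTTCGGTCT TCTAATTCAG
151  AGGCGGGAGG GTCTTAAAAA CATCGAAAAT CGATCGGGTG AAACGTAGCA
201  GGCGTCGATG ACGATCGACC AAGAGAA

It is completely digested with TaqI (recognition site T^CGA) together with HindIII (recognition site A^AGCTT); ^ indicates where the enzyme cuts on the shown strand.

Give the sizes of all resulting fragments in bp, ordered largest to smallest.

TaqI sites (TCGA) start at positions 33, 173, 180, 205, 215.
TaqI cuts after the first base of each site, so after positions 33, 173, 180, 205, 215.
The HindIII site (AAGCTT) starts at position 84.
HindIII cuts after the first base of each site, so after position 84.
Combined cut positions: 33, 84, 173, 180, 205, 215.
Linear molecule, 6 cuts → 7 fragments:
  1–33 → 33 bp
  34–84 → 51 bp
  85–173 → 89 bp
  174–180 → 7 bp
  181–205 → 25 bp
  206–215 → 10 bp
  216–227 → 12 bp
Sorted largest to smallest: 89, 51, 33, 25, 12, 10, 7 bp.

89, 51, 33, 25, 12, 10, 7 bp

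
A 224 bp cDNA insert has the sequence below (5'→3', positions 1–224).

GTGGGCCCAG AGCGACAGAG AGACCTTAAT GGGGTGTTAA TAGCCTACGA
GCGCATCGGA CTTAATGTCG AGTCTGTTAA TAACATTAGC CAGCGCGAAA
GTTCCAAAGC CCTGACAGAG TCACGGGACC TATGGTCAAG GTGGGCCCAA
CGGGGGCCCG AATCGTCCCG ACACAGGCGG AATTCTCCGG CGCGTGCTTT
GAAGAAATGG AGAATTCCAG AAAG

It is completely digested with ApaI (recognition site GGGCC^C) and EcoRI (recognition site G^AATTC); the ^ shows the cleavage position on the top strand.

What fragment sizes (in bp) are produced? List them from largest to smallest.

140, 32, 22, 12, 11, 7 bp

ApaI sites (GGGCCC) start at positions 3, 143, 154.
ApaI cuts after base 5 of each site (before the last base), so after positions 7, 147, 158.
EcoRI sites (GAATTC) start at positions 180, 212.
EcoRI cuts after the first base of each site, so after positions 180, 212.
Combined cut positions: 7, 147, 158, 180, 212.
Linear molecule, 5 cuts → 6 fragments:
  1–7 → 7 bp
  8–147 → 140 bp
  148–158 → 11 bp
  159–180 → 22 bp
  181–212 → 32 bp
  213–224 → 12 bp
Sorted largest to smallest: 140, 32, 22, 12, 11, 7 bp.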